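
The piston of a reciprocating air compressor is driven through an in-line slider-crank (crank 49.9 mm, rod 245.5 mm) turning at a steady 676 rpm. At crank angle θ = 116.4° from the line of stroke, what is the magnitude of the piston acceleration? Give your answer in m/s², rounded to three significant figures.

142

ω = 2π·676/60 = 70.79 rad/s
x(θ) = r cosθ + √(L² − r² sin²θ); with ω constant, a = ω²·d²x/dθ².
d²x/dθ² = −r cosθ − r²(cos2θ)/√u − r⁴ sin²2θ/(4u^{3/2}),  u = L² − r² sin²θ = 0.0582725 m².
Substituting r = 0.0499 m, L = 0.2455 m, θ = 116.4°: d²x/dθ² = +0.028354 m.
a = ω²·d²x/dθ² = (70.79)²·(+0.028354) = +142.09 m/s²;  |a| = 142.09 m/s².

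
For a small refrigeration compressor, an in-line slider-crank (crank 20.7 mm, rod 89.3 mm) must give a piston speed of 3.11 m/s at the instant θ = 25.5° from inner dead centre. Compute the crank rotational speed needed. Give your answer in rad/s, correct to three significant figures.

For an in-line slider-crank, |v_piston| = rω|sinθ|·[1 + r cosθ/√(L² − r² sin²θ)].
With r = 0.0207 m, L = 0.0893 m, θ = 25.5°: the bracketed kinematic factor |dx/dθ| = 0.010785 m.
ω = v/|dx/dθ| = 3.11/0.010785 = 288.35 rad/s.

288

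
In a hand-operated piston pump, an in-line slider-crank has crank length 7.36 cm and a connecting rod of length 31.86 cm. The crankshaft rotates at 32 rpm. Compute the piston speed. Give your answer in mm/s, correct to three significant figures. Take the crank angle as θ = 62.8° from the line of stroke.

ω = 2π·32/60 = 3.351 rad/s
For an in-line slider-crank, x = r cosθ + √(L² − r² sin²θ), so v = −rω sinθ·[1 + r cosθ/√(L² − r² sin²θ)].
With r = 0.0736 m, L = 0.3186 m, θ = 62.8°: √(L² − r² sin²θ) = 0.3118 m.
v = −0.0736·3.351·0.88942·[1 + 0.0736·0.45710/0.3118] = -0.24303 m/s.
|v| = 0.24303 m/s = 243.03 mm/s.

243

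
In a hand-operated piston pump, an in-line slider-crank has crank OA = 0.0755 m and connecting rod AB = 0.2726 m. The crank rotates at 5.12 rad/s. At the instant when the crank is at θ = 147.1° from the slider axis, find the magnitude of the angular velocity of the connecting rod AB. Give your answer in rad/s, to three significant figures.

ω = 5.12 rad/s
The rod makes angle φ with the slider axis where L sinφ = r sinθ; differentiating, L cosφ·φ̇ = r ω cosθ.
L cosφ = √(L² − r² sin²θ) = 0.2695 m.
|ω_rod| = r ω |cosθ| / √(L² − r² sin²θ) = 0.0755·5.12·0.83962/0.2695 = 1.2043 rad/s.

1.20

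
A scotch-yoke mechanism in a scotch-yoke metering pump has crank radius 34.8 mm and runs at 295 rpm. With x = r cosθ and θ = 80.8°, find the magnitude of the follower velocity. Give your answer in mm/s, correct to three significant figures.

ω = 30.89 rad/s (from 295 rpm).
x = r cosθ ⇒ ẋ = −rω sinθ.
|v| = rω|sinθ| = 0.0348·30.89·|sin 80.8°| = 1.0612 m/s = 1061.2 mm/s.

1060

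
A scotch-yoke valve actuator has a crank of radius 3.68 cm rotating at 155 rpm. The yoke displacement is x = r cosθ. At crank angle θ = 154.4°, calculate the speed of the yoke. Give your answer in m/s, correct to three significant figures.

0.258

ω = 16.23 rad/s (from 155 rpm).
x = r cosθ ⇒ ẋ = −rω sinθ.
|v| = rω|sinθ| = 0.0368·16.23·|sin 154.4°| = 0.25809 m/s.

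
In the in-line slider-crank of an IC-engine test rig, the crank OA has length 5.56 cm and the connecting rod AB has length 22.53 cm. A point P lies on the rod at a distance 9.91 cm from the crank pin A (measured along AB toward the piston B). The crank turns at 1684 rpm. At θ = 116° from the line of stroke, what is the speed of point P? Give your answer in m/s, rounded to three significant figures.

ω = 176.3 rad/s.  Crank-pin speed |V_A| = rω = 9.805 m/s, perpendicular to OA.
Rod angle: sinφ = −(r/L) sinθ ⇒ φ = -12.815°; ω_rod = −rω cosθ/√(L²−r²sin²θ) = +19.565 rad/s.
V_P = V_A + ω_rod × AP, with AP = 0.0991 m along the rod.
Components: V_Px = −rω sinθ − a·ω_rod·sinφ = -8.3826 m/s;  V_Py = rω cosθ + a·ω_rod·cosφ = -2.4076 m/s.
|V_P| = √(V_Px² + V_Py²) = 8.7215 m/s.

8.72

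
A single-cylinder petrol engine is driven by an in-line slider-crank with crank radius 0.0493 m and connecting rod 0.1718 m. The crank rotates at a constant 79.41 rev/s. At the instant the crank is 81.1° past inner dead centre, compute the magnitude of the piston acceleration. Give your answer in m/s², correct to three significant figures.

1590

ω = 2π·79.4 = 498.9 rad/s
x(θ) = r cosθ + √(L² − r² sin²θ); with ω constant, a = ω²·d²x/dθ².
d²x/dθ² = −r cosθ − r²(cos2θ)/√u − r⁴ sin²2θ/(4u^{3/2}),  u = L² − r² sin²θ = 0.0271429 m².
Substituting r = 0.0493 m, L = 0.1718 m, θ = 81.1°: d²x/dθ² = +0.0063882 m.
a = ω²·d²x/dθ² = (498.9)²·(+0.0063882) = +1590.3 m/s²;  |a| = 1590.3 m/s².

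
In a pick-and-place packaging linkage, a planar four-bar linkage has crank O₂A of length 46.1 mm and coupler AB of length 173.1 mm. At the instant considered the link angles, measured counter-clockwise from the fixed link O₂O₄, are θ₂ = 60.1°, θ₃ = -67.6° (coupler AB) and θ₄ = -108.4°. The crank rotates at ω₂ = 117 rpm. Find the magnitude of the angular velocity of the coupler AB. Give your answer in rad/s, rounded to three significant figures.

ω₂ = 12.25 rad/s (from 117 rpm).
Differentiating the loop-closure r₂e^{iθ₂}+r₃e^{iθ₃}=r₁+r₄e^{iθ₄} gives r₂ω₂e^{iθ₂}+r₃ω₃e^{iθ₃}=r₄ω₄e^{iθ₄}.
Eliminating the other unknown: ω₃ = r₂ω₂ sin(θ₄−θ₂) / [r₃ sin(θ₃−θ₄)].
Numerator sine = -0.19937; denominator sine = +0.65342.
Result = 0.0461·12.25·(-0.19937) / (0.1731·(+0.65342)) = -0.99559 rad/s; magnitude 0.99559 rad/s.

0.996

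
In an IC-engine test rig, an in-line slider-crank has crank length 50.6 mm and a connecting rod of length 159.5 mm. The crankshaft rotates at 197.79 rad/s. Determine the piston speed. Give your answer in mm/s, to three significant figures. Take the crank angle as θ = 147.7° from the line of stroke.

ω = 197.8 rad/s
For an in-line slider-crank, x = r cosθ + √(L² − r² sin²θ), so v = −rω sinθ·[1 + r cosθ/√(L² − r² sin²θ)].
With r = 0.0506 m, L = 0.1595 m, θ = 147.7°: √(L² − r² sin²θ) = 0.15719 m.
v = −0.0506·197.8·0.53435·[1 + 0.0506·-0.84526/0.15719] = -3.8928 m/s.
|v| = 3.8928 m/s = 3892.8 mm/s.

3890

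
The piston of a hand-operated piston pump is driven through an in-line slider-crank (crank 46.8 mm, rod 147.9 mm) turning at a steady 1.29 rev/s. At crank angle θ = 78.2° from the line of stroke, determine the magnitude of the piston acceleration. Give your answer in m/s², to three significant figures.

0.304

ω = 2π·1.29 = 8.105 rad/s
x(θ) = r cosθ + √(L² − r² sin²θ); with ω constant, a = ω²·d²x/dθ².
d²x/dθ² = −r cosθ − r²(cos2θ)/√u − r⁴ sin²2θ/(4u^{3/2}),  u = L² − r² sin²θ = 0.0197758 m².
Substituting r = 0.0468 m, L = 0.1479 m, θ = 78.2°: d²x/dθ² = +0.0046327 m.
a = ω²·d²x/dθ² = (8.105)²·(+0.0046327) = +0.30435 m/s²;  |a| = 0.30435 m/s².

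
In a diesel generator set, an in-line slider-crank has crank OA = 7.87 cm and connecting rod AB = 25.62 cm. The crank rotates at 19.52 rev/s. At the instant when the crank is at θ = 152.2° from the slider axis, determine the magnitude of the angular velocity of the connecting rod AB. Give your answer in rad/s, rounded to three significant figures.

ω = 122.6 rad/s (converted from 19.52 rev/s).
The rod makes angle φ with the slider axis where L sinφ = r sinθ; differentiating, L cosφ·φ̇ = r ω cosθ.
L cosφ = √(L² − r² sin²θ) = 0.25356 m.
|ω_rod| = r ω |cosθ| / √(L² − r² sin²θ) = 0.0787·122.6·0.88458/0.25356 = 33.674 rad/s.

33.7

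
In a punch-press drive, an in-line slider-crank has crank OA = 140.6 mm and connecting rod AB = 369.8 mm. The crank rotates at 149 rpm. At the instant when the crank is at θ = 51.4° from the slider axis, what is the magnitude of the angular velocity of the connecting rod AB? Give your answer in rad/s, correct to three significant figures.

ω = 15.6 rad/s (converted from 149 rpm).
The rod makes angle φ with the slider axis where L sinφ = r sinθ; differentiating, L cosφ·φ̇ = r ω cosθ.
L cosφ = √(L² − r² sin²θ) = 0.3531 m.
|ω_rod| = r ω |cosθ| / √(L² − r² sin²θ) = 0.1406·15.6·0.62388/0.3531 = 3.8762 rad/s.

3.88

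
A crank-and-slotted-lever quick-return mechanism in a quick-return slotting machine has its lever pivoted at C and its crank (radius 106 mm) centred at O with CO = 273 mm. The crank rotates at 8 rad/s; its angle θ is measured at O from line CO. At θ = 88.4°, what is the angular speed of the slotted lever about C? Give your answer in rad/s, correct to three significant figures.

1.10

ω = 8 rad/s
Crank pin A relative to C: A = (d + r cosθ, r sinθ); lever angle φ = atan2(r sinθ, d + r cosθ).
Differentiating tanφ: φ̇ = rω(d cosθ + r)/(d² + r² + 2dr cosθ).
d² + r² + 2dr cosθ = |CA|² = 0.087381 m²;  d cosθ + r = +0.11362 m.
|ω_lever| = |0.106·8·+0.11362| / 0.087381 = 1.1027 rad/s.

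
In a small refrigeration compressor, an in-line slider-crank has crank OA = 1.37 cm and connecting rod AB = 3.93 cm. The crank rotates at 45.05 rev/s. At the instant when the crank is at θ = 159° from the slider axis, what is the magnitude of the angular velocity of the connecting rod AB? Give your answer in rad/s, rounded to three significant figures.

ω = 283.1 rad/s (converted from 45.05 rev/s).
The rod makes angle φ with the slider axis where L sinφ = r sinθ; differentiating, L cosφ·φ̇ = r ω cosθ.
L cosφ = √(L² − r² sin²θ) = 0.038992 m.
|ω_rod| = r ω |cosθ| / √(L² − r² sin²θ) = 0.0137·283.1·0.93358/0.038992 = 92.847 rad/s.

92.8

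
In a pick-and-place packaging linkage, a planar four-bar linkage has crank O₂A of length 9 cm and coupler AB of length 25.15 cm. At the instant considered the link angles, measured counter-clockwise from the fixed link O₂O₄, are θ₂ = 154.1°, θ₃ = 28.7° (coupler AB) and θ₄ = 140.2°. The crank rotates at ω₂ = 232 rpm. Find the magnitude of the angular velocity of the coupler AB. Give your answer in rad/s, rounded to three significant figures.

ω₂ = 24.29 rad/s (from 232 rpm).
Differentiating the loop-closure r₂e^{iθ₂}+r₃e^{iθ₃}=r₁+r₄e^{iθ₄} gives r₂ω₂e^{iθ₂}+r₃ω₃e^{iθ₃}=r₄ω₄e^{iθ₄}.
Eliminating the other unknown: ω₃ = r₂ω₂ sin(θ₄−θ₂) / [r₃ sin(θ₃−θ₄)].
Numerator sine = -0.24023; denominator sine = -0.93042.
Result = 0.09·24.29·(-0.24023) / (0.2515·(-0.93042)) = +2.2447 rad/s; magnitude 2.2447 rad/s.

2.24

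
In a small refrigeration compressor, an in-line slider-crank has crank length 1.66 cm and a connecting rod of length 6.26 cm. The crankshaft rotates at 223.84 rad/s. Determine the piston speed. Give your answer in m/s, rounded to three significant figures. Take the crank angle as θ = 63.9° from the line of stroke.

3.74

ω = 223.8 rad/s
For an in-line slider-crank, x = r cosθ + √(L² − r² sin²θ), so v = −rω sinθ·[1 + r cosθ/√(L² − r² sin²θ)].
With r = 0.0166 m, L = 0.0626 m, θ = 63.9°: √(L² − r² sin²θ) = 0.060799 m.
v = −0.0166·223.8·0.89803·[1 + 0.0166·0.43994/0.060799] = -3.7377 m/s.
|v| = 3.7377 m/s.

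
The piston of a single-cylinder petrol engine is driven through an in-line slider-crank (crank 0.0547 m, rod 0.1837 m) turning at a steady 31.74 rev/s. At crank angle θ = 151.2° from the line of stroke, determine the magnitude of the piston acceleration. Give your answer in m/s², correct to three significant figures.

ω = 2π·31.7 = 199.4 rad/s
x(θ) = r cosθ + √(L² − r² sin²θ); with ω constant, a = ω²·d²x/dθ².
d²x/dθ² = −r cosθ − r²(cos2θ)/√u − r⁴ sin²2θ/(4u^{3/2}),  u = L² − r² sin²θ = 0.0330513 m².
Substituting r = 0.0547 m, L = 0.1837 m, θ = 151.2°: d²x/dθ² = +0.03885 m.
a = ω²·d²x/dθ² = (199.4)²·(+0.03885) = +1545.1 m/s²;  |a| = 1545.1 m/s².

1550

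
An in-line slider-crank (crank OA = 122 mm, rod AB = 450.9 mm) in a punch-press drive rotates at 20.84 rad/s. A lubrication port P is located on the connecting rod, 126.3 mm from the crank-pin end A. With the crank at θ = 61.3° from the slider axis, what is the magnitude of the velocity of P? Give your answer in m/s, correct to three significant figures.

ω = 20.84 rad/s.  Crank-pin speed |V_A| = rω = 2.5425 m/s, perpendicular to OA.
Rod angle: sinφ = −(r/L) sinθ ⇒ φ = -13.729°; ω_rod = −rω cosθ/√(L²−r²sin²θ) = -2.7875 rad/s.
V_P = V_A + ω_rod × AP, with AP = 0.1263 m along the rod.
Components: V_Px = −rω sinθ − a·ω_rod·sinφ = -2.3137 m/s;  V_Py = rω cosθ + a·ω_rod·cosφ = +0.87896 m/s.
|V_P| = √(V_Px² + V_Py²) = 2.475 m/s.

2.48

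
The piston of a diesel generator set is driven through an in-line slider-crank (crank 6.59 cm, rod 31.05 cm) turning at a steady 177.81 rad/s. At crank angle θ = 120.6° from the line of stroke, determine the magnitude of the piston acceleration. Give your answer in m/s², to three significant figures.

ω = 177.8 rad/s
x(θ) = r cosθ + √(L² − r² sin²θ); with ω constant, a = ω²·d²x/dθ².
d²x/dθ² = −r cosθ − r²(cos2θ)/√u − r⁴ sin²2θ/(4u^{3/2}),  u = L² − r² sin²θ = 0.0931928 m².
Substituting r = 0.0659 m, L = 0.3105 m, θ = 120.6°: d²x/dθ² = +0.040272 m.
a = ω²·d²x/dθ² = (177.8)²·(+0.040272) = +1273.3 m/s²;  |a| = 1273.3 m/s².

1270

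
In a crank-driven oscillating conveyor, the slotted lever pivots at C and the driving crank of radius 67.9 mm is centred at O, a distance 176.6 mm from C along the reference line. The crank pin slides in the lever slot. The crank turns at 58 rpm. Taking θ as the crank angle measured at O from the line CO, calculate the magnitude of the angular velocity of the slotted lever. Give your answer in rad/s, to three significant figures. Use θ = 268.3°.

0.737

ω = 6.074 rad/s (from 58 rpm).
Crank pin A relative to C: A = (d + r cosθ, r sinθ); lever angle φ = atan2(r sinθ, d + r cosθ).
Differentiating tanφ: φ̇ = rω(d cosθ + r)/(d² + r² + 2dr cosθ).
d² + r² + 2dr cosθ = |CA|² = 0.0350865 m²;  d cosθ + r = +0.062661 m.
|ω_lever| = |0.0679·6.074·+0.062661| / 0.0350865 = 0.73652 rad/s.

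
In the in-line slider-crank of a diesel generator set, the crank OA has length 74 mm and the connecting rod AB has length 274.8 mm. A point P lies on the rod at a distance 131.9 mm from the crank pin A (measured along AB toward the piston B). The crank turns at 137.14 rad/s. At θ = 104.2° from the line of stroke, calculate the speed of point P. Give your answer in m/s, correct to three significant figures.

ω = 137.1 rad/s.  Crank-pin speed |V_A| = rω = 10.148 m/s, perpendicular to OA.
Rod angle: sinφ = −(r/L) sinθ ⇒ φ = -15.133°; ω_rod = −rω cosθ/√(L²−r²sin²θ) = +9.3846 rad/s.
V_P = V_A + ω_rod × AP, with AP = 0.1319 m along the rod.
Components: V_Px = −rω sinθ − a·ω_rod·sinφ = -9.5151 m/s;  V_Py = rω cosθ + a·ω_rod·cosφ = -1.2946 m/s.
|V_P| = √(V_Px² + V_Py²) = 9.6028 m/s.

9.60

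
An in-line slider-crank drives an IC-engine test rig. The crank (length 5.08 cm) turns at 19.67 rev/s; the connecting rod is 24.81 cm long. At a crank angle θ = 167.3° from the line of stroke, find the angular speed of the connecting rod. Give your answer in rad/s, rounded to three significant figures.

24.7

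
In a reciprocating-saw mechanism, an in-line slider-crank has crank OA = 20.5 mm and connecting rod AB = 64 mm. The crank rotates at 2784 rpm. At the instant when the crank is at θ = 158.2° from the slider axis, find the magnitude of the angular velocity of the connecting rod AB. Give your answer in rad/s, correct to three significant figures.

87.3

ω = 291.5 rad/s (converted from 2784 rpm).
The rod makes angle φ with the slider axis where L sinφ = r sinθ; differentiating, L cosφ·φ̇ = r ω cosθ.
L cosφ = √(L² − r² sin²θ) = 0.063546 m.
|ω_rod| = r ω |cosθ| / √(L² − r² sin²θ) = 0.0205·291.5·0.92849/0.063546 = 87.326 rad/s.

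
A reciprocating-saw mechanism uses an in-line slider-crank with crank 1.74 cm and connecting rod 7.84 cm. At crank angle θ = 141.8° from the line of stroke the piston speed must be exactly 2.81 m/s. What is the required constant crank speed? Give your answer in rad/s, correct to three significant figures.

317

For an in-line slider-crank, |v_piston| = rω|sinθ|·[1 + r cosθ/√(L² − r² sin²θ)].
With r = 0.0174 m, L = 0.0784 m, θ = 141.8°: the bracketed kinematic factor |dx/dθ| = 0.0088656 m.
ω = v/|dx/dθ| = 2.81/0.0088656 = 316.95 rad/s.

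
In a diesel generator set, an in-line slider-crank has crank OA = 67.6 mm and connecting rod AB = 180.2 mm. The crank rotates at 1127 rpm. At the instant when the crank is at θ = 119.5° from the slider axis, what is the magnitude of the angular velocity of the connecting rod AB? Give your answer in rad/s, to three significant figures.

23.1

ω = 118 rad/s (converted from 1127 rpm).
The rod makes angle φ with the slider axis where L sinφ = r sinθ; differentiating, L cosφ·φ̇ = r ω cosθ.
L cosφ = √(L² − r² sin²θ) = 0.17032 m.
|ω_rod| = r ω |cosθ| / √(L² − r² sin²θ) = 0.0676·118·0.49242/0.17032 = 23.065 rad/s.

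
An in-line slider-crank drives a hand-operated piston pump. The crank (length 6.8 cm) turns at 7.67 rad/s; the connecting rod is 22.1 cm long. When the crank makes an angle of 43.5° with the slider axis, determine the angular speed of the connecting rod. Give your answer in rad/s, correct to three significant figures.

1.75

ω = 7.67 rad/s
The rod makes angle φ with the slider axis where L sinφ = r sinθ; differentiating, L cosφ·φ̇ = r ω cosθ.
L cosφ = √(L² − r² sin²θ) = 0.21599 m.
|ω_rod| = r ω |cosθ| / √(L² − r² sin²θ) = 0.068·7.67·0.72537/0.21599 = 1.7516 rad/s.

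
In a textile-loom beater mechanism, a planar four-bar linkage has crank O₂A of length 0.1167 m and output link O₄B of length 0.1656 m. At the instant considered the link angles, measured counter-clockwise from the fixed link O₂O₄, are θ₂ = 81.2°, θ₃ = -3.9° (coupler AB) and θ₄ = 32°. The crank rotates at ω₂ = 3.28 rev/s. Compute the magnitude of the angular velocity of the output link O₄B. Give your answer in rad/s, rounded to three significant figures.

24.7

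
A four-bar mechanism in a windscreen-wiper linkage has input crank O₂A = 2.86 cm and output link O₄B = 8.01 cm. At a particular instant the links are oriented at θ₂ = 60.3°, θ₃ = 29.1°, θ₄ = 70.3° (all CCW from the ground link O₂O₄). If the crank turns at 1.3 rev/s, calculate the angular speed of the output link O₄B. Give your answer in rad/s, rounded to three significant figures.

2.29

ω₂ = 8.168 rad/s (from 1.3 rev/s).
Differentiating the loop-closure r₂e^{iθ₂}+r₃e^{iθ₃}=r₁+r₄e^{iθ₄} gives r₂ω₂e^{iθ₂}+r₃ω₃e^{iθ₃}=r₄ω₄e^{iθ₄}.
Eliminating the other unknown: ω₄ = r₂ω₂ sin(θ₂−θ₃) / [r₄ sin(θ₄−θ₃)].
Numerator sine = +0.51803; denominator sine = +0.65869.
Result = 0.0286·8.168·(+0.51803) / (0.0801·(+0.65869)) = +2.2937 rad/s; magnitude 2.2937 rad/s.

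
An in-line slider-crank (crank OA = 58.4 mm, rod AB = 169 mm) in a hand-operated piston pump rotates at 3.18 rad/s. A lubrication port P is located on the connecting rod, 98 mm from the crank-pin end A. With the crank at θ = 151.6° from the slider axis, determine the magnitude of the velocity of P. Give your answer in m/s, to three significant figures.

ω = 3.18 rad/s.  Crank-pin speed |V_A| = rω = 0.18571 m/s, perpendicular to OA.
Rod angle: sinφ = −(r/L) sinθ ⇒ φ = -9.460°; ω_rod = −rω cosθ/√(L²−r²sin²θ) = +0.97996 rad/s.
V_P = V_A + ω_rod × AP, with AP = 0.098 m along the rod.
Components: V_Px = −rω sinθ − a·ω_rod·sinφ = -0.072545 m/s;  V_Py = rω cosθ + a·ω_rod·cosφ = -0.068631 m/s.
|V_P| = √(V_Px² + V_Py²) = 0.099865 m/s.

0.0999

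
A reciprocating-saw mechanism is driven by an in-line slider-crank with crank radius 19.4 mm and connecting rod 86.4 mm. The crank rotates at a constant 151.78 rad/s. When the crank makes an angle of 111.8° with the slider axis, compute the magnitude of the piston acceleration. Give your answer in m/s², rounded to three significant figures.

ω = 151.8 rad/s
x(θ) = r cosθ + √(L² − r² sin²θ); with ω constant, a = ω²·d²x/dθ².
d²x/dθ² = −r cosθ − r²(cos2θ)/√u − r⁴ sin²2θ/(4u^{3/2}),  u = L² − r² sin²θ = 0.00714051 m².
Substituting r = 0.0194 m, L = 0.0864 m, θ = 111.8°: d²x/dθ² = +0.010402 m.
a = ω²·d²x/dθ² = (151.8)²·(+0.010402) = +239.63 m/s²;  |a| = 239.63 m/s².

240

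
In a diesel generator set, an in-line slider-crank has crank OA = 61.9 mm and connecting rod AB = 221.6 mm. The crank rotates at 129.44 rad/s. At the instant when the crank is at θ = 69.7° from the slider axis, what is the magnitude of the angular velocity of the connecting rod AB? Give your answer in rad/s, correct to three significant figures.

13.0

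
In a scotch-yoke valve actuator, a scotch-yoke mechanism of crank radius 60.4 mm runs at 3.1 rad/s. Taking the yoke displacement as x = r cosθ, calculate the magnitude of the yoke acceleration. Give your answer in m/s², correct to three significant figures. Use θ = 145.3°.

ω = 3.1 rad/s
x = r cosθ ⇒ ẍ = −rω² cosθ (ω constant).
|a| = rω²|cosθ| = 0.0604·(3.1)²·|cos 145.3°| = 0.47721 m/s².

0.477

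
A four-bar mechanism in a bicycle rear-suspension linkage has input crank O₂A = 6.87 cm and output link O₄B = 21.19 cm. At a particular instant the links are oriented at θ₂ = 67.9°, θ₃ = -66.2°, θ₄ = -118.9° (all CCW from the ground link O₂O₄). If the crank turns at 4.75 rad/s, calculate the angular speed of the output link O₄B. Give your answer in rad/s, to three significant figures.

ω₂ = 4.75 rad/s
Differentiating the loop-closure r₂e^{iθ₂}+r₃e^{iθ₃}=r₁+r₄e^{iθ₄} gives r₂ω₂e^{iθ₂}+r₃ω₃e^{iθ₃}=r₄ω₄e^{iθ₄}.
Eliminating the other unknown: ω₄ = r₂ω₂ sin(θ₂−θ₃) / [r₄ sin(θ₄−θ₃)].
Numerator sine = +0.71813; denominator sine = -0.79547.
Result = 0.0687·4.75·(+0.71813) / (0.2119·(-0.79547)) = -1.3903 rad/s; magnitude 1.3903 rad/s.

1.39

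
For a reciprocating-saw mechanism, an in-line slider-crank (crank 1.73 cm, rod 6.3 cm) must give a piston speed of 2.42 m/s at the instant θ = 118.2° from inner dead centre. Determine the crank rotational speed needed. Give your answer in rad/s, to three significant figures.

For an in-line slider-crank, |v_piston| = rω|sinθ|·[1 + r cosθ/√(L² − r² sin²θ)].
With r = 0.0173 m, L = 0.063 m, θ = 118.2°: the bracketed kinematic factor |dx/dθ| = 0.013207 m.
ω = v/|dx/dθ| = 2.42/0.013207 = 183.23 rad/s.

183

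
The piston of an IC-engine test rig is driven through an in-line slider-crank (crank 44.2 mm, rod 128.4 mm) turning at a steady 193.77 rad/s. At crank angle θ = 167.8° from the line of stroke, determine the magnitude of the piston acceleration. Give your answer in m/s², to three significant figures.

1100

ω = 193.8 rad/s
x(θ) = r cosθ + √(L² − r² sin²θ); with ω constant, a = ω²·d²x/dθ².
d²x/dθ² = −r cosθ − r²(cos2θ)/√u − r⁴ sin²2θ/(4u^{3/2}),  u = L² − r² sin²θ = 0.0163993 m².
Substituting r = 0.0442 m, L = 0.1284 m, θ = 167.8°: d²x/dθ² = +0.029231 m.
a = ω²·d²x/dθ² = (193.8)²·(+0.029231) = +1097.5 m/s²;  |a| = 1097.5 m/s².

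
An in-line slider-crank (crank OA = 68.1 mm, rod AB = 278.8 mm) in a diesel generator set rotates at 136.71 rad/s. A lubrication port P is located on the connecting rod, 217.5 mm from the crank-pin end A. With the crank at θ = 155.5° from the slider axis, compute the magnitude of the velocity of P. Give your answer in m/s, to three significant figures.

ω = 136.7 rad/s.  Crank-pin speed |V_A| = rω = 9.31 m/s, perpendicular to OA.
Rod angle: sinφ = −(r/L) sinθ ⇒ φ = -5.814°; ω_rod = −rω cosθ/√(L²−r²sin²θ) = +30.543 rad/s.
V_P = V_A + ω_rod × AP, with AP = 0.2175 m along the rod.
Components: V_Px = −rω sinθ − a·ω_rod·sinφ = -3.1879 m/s;  V_Py = rω cosθ + a·ω_rod·cosφ = -1.8627 m/s.
|V_P| = √(V_Px² + V_Py²) = 3.6922 m/s.

3.69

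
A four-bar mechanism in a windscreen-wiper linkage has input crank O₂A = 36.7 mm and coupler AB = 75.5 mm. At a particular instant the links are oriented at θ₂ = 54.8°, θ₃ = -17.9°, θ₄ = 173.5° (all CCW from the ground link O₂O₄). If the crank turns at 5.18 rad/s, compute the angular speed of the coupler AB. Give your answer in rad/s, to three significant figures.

11.2

ω₂ = 5.18 rad/s
Differentiating the loop-closure r₂e^{iθ₂}+r₃e^{iθ₃}=r₁+r₄e^{iθ₄} gives r₂ω₂e^{iθ₂}+r₃ω₃e^{iθ₃}=r₄ω₄e^{iθ₄}.
Eliminating the other unknown: ω₃ = r₂ω₂ sin(θ₄−θ₂) / [r₃ sin(θ₃−θ₄)].
Numerator sine = +0.87715; denominator sine = +0.19766.
Result = 0.0367·5.18·(+0.87715) / (0.0755·(+0.19766)) = +11.174 rad/s; magnitude 11.174 rad/s.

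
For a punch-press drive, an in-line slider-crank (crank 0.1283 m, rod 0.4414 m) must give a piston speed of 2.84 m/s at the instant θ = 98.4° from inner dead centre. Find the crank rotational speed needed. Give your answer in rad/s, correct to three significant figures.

23.4

For an in-line slider-crank, |v_piston| = rω|sinθ|·[1 + r cosθ/√(L² − r² sin²θ)].
With r = 0.1283 m, L = 0.4414 m, θ = 98.4°: the bracketed kinematic factor |dx/dθ| = 0.1213 m.
ω = v/|dx/dθ| = 2.84/0.1213 = 23.414 rad/s.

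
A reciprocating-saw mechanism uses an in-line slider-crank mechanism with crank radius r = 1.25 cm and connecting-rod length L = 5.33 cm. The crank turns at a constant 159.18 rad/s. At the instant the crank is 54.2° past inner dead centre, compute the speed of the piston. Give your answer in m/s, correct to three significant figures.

1.84

ω = 159.2 rad/s
For an in-line slider-crank, x = r cosθ + √(L² − r² sin²θ), so v = −rω sinθ·[1 + r cosθ/√(L² − r² sin²θ)].
With r = 0.0125 m, L = 0.0533 m, θ = 54.2°: √(L² − r² sin²θ) = 0.052327 m.
v = −0.0125·159.2·0.81106·[1 + 0.0125·0.58496/0.052327] = -1.8393 m/s.
|v| = 1.8393 m/s.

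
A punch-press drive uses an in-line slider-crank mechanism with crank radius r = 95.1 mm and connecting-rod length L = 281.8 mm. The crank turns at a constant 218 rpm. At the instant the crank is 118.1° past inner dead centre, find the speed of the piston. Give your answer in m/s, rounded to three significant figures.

1.60

ω = 2π·218/60 = 22.83 rad/s
For an in-line slider-crank, x = r cosθ + √(L² − r² sin²θ), so v = −rω sinθ·[1 + r cosθ/√(L² − r² sin²θ)].
With r = 0.0951 m, L = 0.2818 m, θ = 118.1°: √(L² − r² sin²θ) = 0.26902 m.
v = −0.0951·22.83·0.88213·[1 + 0.0951·-0.47101/0.26902] = -1.5962 m/s.
|v| = 1.5962 m/s.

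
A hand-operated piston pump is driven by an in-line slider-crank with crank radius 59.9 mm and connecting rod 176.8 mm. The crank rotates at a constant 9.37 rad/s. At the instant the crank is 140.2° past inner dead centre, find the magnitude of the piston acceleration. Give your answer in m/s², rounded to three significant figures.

ω = 9.37 rad/s
x(θ) = r cosθ + √(L² − r² sin²θ); with ω constant, a = ω²·d²x/dθ².
d²x/dθ² = −r cosθ − r²(cos2θ)/√u − r⁴ sin²2θ/(4u^{3/2}),  u = L² − r² sin²θ = 0.0297881 m².
Substituting r = 0.0599 m, L = 0.1768 m, θ = 140.2°: d²x/dθ² = +0.041662 m.
a = ω²·d²x/dθ² = (9.37)²·(+0.041662) = +3.6578 m/s²;  |a| = 3.6578 m/s².

3.66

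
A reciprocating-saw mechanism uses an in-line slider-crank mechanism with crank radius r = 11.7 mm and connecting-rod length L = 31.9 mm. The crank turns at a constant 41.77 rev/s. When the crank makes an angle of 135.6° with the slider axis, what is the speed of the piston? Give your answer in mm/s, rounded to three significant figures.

ω = 2π·41.8 = 262.4 rad/s
For an in-line slider-crank, x = r cosθ + √(L² − r² sin²θ), so v = −rω sinθ·[1 + r cosθ/√(L² − r² sin²θ)].
With r = 0.0117 m, L = 0.0319 m, θ = 135.6°: √(L² − r² sin²θ) = 0.030832 m.
v = −0.0117·262.4·0.69966·[1 + 0.0117·-0.71447/0.030832] = -1.5659 m/s.
|v| = 1.5659 m/s = 1565.9 mm/s.

1570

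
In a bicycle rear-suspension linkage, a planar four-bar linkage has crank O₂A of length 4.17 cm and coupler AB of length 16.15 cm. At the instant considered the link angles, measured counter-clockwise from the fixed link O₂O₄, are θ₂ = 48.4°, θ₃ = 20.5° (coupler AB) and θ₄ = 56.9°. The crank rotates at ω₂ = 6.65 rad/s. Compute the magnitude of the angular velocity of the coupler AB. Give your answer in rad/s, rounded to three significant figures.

ω₂ = 6.65 rad/s
Differentiating the loop-closure r₂e^{iθ₂}+r₃e^{iθ₃}=r₁+r₄e^{iθ₄} gives r₂ω₂e^{iθ₂}+r₃ω₃e^{iθ₃}=r₄ω₄e^{iθ₄}.
Eliminating the other unknown: ω₃ = r₂ω₂ sin(θ₄−θ₂) / [r₃ sin(θ₃−θ₄)].
Numerator sine = +0.14781; denominator sine = -0.59342.
Result = 0.0417·6.65·(+0.14781) / (0.1615·(-0.59342)) = -0.42769 rad/s; magnitude 0.42769 rad/s.

0.428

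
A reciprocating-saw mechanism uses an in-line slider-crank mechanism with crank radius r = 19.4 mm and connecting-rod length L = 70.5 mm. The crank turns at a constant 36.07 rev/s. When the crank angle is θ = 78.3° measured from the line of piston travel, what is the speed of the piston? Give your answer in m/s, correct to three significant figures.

ω = 2π·36.1 = 226.6 rad/s
For an in-line slider-crank, x = r cosθ + √(L² − r² sin²θ), so v = −rω sinθ·[1 + r cosθ/√(L² − r² sin²θ)].
With r = 0.0194 m, L = 0.0705 m, θ = 78.3°: √(L² − r² sin²θ) = 0.067892 m.
v = −0.0194·226.6·0.97922·[1 + 0.0194·0.20279/0.067892] = -4.5548 m/s.
|v| = 4.5548 m/s.

4.55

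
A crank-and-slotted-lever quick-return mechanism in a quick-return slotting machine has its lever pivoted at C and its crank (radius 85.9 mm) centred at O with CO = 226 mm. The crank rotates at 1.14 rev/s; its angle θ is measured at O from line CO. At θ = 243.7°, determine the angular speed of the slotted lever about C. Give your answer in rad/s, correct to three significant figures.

0.212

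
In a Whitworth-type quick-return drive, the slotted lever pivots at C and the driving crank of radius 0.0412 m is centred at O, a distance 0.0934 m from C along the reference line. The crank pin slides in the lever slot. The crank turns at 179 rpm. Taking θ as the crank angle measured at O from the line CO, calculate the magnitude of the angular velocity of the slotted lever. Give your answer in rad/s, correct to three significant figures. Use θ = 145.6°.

ω = 18.74 rad/s (from 179 rpm).
Crank pin A relative to C: A = (d + r cosθ, r sinθ); lever angle φ = atan2(r sinθ, d + r cosθ).
Differentiating tanφ: φ̇ = rω(d cosθ + r)/(d² + r² + 2dr cosθ).
d² + r² + 2dr cosθ = |CA|² = 0.00407079 m²;  d cosθ + r = -0.035866 m.
|ω_lever| = |0.0412·18.74·-0.035866| / 0.00407079 = 6.8042 rad/s.

6.80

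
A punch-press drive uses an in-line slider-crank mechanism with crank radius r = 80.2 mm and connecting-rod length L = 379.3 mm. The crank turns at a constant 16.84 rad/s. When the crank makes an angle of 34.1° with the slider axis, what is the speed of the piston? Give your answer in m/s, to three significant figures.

0.891

ω = 16.84 rad/s
For an in-line slider-crank, x = r cosθ + √(L² − r² sin²θ), so v = −rω sinθ·[1 + r cosθ/√(L² − r² sin²θ)].
With r = 0.0802 m, L = 0.3793 m, θ = 34.1°: √(L² − r² sin²θ) = 0.37663 m.
v = −0.0802·16.84·0.56064·[1 + 0.0802·0.82806/0.37663] = -0.89069 m/s.
|v| = 0.89069 m/s.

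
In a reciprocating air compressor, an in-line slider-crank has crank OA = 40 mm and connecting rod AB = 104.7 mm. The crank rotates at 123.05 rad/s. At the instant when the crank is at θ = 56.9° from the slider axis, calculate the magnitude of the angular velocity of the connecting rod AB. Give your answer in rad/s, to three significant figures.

27.1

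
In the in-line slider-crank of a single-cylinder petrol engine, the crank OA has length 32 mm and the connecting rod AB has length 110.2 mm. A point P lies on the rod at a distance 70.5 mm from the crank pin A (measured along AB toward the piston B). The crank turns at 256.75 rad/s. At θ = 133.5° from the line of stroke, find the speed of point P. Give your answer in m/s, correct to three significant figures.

ω = 256.8 rad/s.  Crank-pin speed |V_A| = rω = 8.216 m/s, perpendicular to OA.
Rod angle: sinφ = −(r/L) sinθ ⇒ φ = -12.160°; ω_rod = −rω cosθ/√(L²−r²sin²θ) = +52.498 rad/s.
V_P = V_A + ω_rod × AP, with AP = 0.0705 m along the rod.
Components: V_Px = −rω sinθ − a·ω_rod·sinφ = -5.1801 m/s;  V_Py = rω cosθ + a·ω_rod·cosφ = -2.0374 m/s.
|V_P| = √(V_Px² + V_Py²) = 5.5664 m/s.

5.57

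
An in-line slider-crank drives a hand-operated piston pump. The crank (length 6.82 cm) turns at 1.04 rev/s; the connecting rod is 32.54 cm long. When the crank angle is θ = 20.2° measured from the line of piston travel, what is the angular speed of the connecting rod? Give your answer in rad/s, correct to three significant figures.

1.29

ω = 6.535 rad/s (converted from 1.04 rev/s).
The rod makes angle φ with the slider axis where L sinφ = r sinθ; differentiating, L cosφ·φ̇ = r ω cosθ.
L cosφ = √(L² − r² sin²θ) = 0.32455 m.
|ω_rod| = r ω |cosθ| / √(L² − r² sin²θ) = 0.0682·6.535·0.93849/0.32455 = 1.2887 rad/s.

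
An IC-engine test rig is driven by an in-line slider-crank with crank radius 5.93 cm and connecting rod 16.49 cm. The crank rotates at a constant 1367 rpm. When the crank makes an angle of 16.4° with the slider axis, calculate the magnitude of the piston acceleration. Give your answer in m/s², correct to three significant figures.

ω = 2π·1367/60 = 143.2 rad/s
x(θ) = r cosθ + √(L² − r² sin²θ); with ω constant, a = ω²·d²x/dθ².
d²x/dθ² = −r cosθ − r²(cos2θ)/√u − r⁴ sin²2θ/(4u^{3/2}),  u = L² − r² sin²θ = 0.0269117 m².
Substituting r = 0.0593 m, L = 0.1649 m, θ = 16.4°: d²x/dθ² = -0.075111 m.
a = ω²·d²x/dθ² = (143.2)²·(-0.075111) = -1539.2 m/s²;  |a| = 1539.2 m/s².

1540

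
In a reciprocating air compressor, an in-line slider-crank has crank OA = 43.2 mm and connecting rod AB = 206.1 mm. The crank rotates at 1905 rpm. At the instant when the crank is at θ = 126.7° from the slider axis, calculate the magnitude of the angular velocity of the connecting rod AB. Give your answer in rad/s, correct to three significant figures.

25.4

ω = 199.5 rad/s (converted from 1905 rpm).
The rod makes angle φ with the slider axis where L sinφ = r sinθ; differentiating, L cosφ·φ̇ = r ω cosθ.
L cosφ = √(L² − r² sin²θ) = 0.20317 m.
|ω_rod| = r ω |cosθ| / √(L² − r² sin²θ) = 0.0432·199.5·0.59763/0.20317 = 25.35 rad/s.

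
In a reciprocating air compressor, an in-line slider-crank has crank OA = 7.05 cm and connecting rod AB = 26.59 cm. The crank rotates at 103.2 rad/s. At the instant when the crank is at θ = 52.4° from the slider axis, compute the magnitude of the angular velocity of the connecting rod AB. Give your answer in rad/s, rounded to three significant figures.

17.1

ω = 103.2 rad/s
The rod makes angle φ with the slider axis where L sinφ = r sinθ; differentiating, L cosφ·φ̇ = r ω cosθ.
L cosφ = √(L² − r² sin²θ) = 0.25997 m.
|ω_rod| = r ω |cosθ| / √(L² − r² sin²θ) = 0.0705·103.2·0.61015/0.25997 = 17.076 rad/s.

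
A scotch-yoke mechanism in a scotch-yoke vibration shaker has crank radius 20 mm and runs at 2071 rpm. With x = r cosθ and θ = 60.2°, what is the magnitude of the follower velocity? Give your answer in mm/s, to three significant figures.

ω = 216.9 rad/s (from 2071 rpm).
x = r cosθ ⇒ ẋ = −rω sinθ.
|v| = rω|sinθ| = 0.02·216.9·|sin 60.2°| = 3.7639 m/s = 3763.9 mm/s.

3760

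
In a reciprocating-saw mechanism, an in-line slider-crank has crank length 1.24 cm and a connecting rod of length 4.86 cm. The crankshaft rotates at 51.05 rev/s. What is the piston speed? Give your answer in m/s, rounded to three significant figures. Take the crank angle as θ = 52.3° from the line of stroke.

3.65

ω = 2π·51 = 320.8 rad/s
For an in-line slider-crank, x = r cosθ + √(L² − r² sin²θ), so v = −rω sinθ·[1 + r cosθ/√(L² − r² sin²θ)].
With r = 0.0124 m, L = 0.0486 m, θ = 52.3°: √(L² − r² sin²θ) = 0.047599 m.
v = −0.0124·320.8·0.79122·[1 + 0.0124·0.61153/0.047599] = -3.6483 m/s.
|v| = 3.6483 m/s.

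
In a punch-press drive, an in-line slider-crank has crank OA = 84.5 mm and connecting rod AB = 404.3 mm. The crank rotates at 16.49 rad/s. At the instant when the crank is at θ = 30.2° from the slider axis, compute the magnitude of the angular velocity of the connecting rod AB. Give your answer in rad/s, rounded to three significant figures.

ω = 16.49 rad/s
The rod makes angle φ with the slider axis where L sinφ = r sinθ; differentiating, L cosφ·φ̇ = r ω cosθ.
L cosφ = √(L² − r² sin²θ) = 0.40206 m.
|ω_rod| = r ω |cosθ| / √(L² − r² sin²θ) = 0.0845·16.49·0.86427/0.40206 = 2.9953 rad/s.

3.00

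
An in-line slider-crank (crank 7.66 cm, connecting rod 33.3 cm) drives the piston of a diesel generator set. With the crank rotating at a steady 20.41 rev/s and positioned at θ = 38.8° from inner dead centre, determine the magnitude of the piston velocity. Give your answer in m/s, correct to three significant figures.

ω = 2π·20.4 = 128.2 rad/s
For an in-line slider-crank, x = r cosθ + √(L² − r² sin²θ), so v = −rω sinθ·[1 + r cosθ/√(L² − r² sin²θ)].
With r = 0.0766 m, L = 0.333 m, θ = 38.8°: √(L² − r² sin²θ) = 0.32952 m.
v = −0.0766·128.2·0.62660·[1 + 0.0766·0.77934/0.32952] = -7.2703 m/s.
|v| = 7.2703 m/s.

7.27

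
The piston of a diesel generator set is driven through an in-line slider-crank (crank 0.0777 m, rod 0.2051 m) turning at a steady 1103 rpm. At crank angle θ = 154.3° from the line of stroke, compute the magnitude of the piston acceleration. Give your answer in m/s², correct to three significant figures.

ω = 2π·1103/60 = 115.5 rad/s
x(θ) = r cosθ + √(L² − r² sin²θ); with ω constant, a = ω²·d²x/dθ².
d²x/dθ² = −r cosθ − r²(cos2θ)/√u − r⁴ sin²2θ/(4u^{3/2}),  u = L² − r² sin²θ = 0.0409306 m².
Substituting r = 0.0777 m, L = 0.2051 m, θ = 154.3°: d²x/dθ² = +0.050724 m.
a = ω²·d²x/dθ² = (115.5)²·(+0.050724) = +676.74 m/s²;  |a| = 676.74 m/s².

677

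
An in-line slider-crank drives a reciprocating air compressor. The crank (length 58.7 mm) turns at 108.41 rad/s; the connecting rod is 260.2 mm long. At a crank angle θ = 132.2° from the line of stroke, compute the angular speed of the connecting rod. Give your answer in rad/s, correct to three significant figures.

16.7

ω = 108.4 rad/s
The rod makes angle φ with the slider axis where L sinφ = r sinθ; differentiating, L cosφ·φ̇ = r ω cosθ.
L cosφ = √(L² − r² sin²θ) = 0.25654 m.
|ω_rod| = r ω |cosθ| / √(L² − r² sin²θ) = 0.0587·108.4·0.67172/0.25654 = 16.662 rad/s.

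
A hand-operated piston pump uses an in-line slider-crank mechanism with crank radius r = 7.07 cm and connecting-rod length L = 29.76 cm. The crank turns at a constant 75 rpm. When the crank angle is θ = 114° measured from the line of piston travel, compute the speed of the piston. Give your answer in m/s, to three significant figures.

0.457

ω = 2π·75/60 = 7.854 rad/s
For an in-line slider-crank, x = r cosθ + √(L² − r² sin²θ), so v = −rω sinθ·[1 + r cosθ/√(L² − r² sin²θ)].
With r = 0.0707 m, L = 0.2976 m, θ = 114°: √(L² − r² sin²θ) = 0.29051 m.
v = −0.0707·7.854·0.91355·[1 + 0.0707·-0.40674/0.29051] = -0.45706 m/s.
|v| = 0.45706 m/s.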